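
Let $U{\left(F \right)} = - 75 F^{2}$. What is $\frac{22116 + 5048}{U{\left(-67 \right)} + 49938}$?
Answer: $- \frac{27164}{286737} \approx -0.094735$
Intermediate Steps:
$\frac{22116 + 5048}{U{\left(-67 \right)} + 49938} = \frac{22116 + 5048}{- 75 \left(-67\right)^{2} + 49938} = \frac{27164}{\left(-75\right) 4489 + 49938} = \frac{27164}{-336675 + 49938} = \frac{27164}{-286737} = 27164 \left(- \frac{1}{286737}\right) = - \frac{27164}{286737}$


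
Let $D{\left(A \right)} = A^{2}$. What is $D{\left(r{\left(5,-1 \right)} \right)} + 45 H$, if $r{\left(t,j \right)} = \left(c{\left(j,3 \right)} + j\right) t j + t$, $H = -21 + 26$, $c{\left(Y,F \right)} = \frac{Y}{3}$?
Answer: $\frac{3250}{9} \approx 361.11$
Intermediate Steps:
$c{\left(Y,F \right)} = \frac{Y}{3}$ ($c{\left(Y,F \right)} = Y \frac{1}{3} = \frac{Y}{3}$)
$H = 5$
$r{\left(t,j \right)} = t + \frac{4 t j^{2}}{3}$ ($r{\left(t,j \right)} = \left(\frac{j}{3} + j\right) t j + t = \frac{4 j}{3} t j + t = \frac{4 j t}{3} j + t = \frac{4 t j^{2}}{3} + t = t + \frac{4 t j^{2}}{3}$)
$D{\left(r{\left(5,-1 \right)} \right)} + 45 H = \left(\frac{1}{3} \cdot 5 \left(3 + 4 \left(-1\right)^{2}\right)\right)^{2} + 45 \cdot 5 = \left(\frac{1}{3} \cdot 5 \left(3 + 4 \cdot 1\right)\right)^{2} + 225 = \left(\frac{1}{3} \cdot 5 \left(3 + 4\right)\right)^{2} + 225 = \left(\frac{1}{3} \cdot 5 \cdot 7\right)^{2} + 225 = \left(\frac{35}{3}\right)^{2} + 225 = \frac{1225}{9} + 225 = \frac{3250}{9}$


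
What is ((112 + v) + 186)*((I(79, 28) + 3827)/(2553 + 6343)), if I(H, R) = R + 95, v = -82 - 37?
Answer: 353525/4448 ≈ 79.479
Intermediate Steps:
v = -119
I(H, R) = 95 + R
((112 + v) + 186)*((I(79, 28) + 3827)/(2553 + 6343)) = ((112 - 119) + 186)*(((95 + 28) + 3827)/(2553 + 6343)) = (-7 + 186)*((123 + 3827)/8896) = 179*(3950*(1/8896)) = 179*(1975/4448) = 353525/4448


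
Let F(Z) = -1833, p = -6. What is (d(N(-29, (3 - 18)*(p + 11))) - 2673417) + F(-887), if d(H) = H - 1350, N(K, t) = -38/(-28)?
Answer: -37472381/14 ≈ -2.6766e+6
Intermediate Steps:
N(K, t) = 19/14 (N(K, t) = -38*(-1/28) = 19/14)
d(H) = -1350 + H
(d(N(-29, (3 - 18)*(p + 11))) - 2673417) + F(-887) = ((-1350 + 19/14) - 2673417) - 1833 = (-18881/14 - 2673417) - 1833 = -37446719/14 - 1833 = -37472381/14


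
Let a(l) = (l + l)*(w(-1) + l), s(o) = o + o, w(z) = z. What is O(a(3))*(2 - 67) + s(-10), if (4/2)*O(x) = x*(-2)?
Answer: 760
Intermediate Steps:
s(o) = 2*o
a(l) = 2*l*(-1 + l) (a(l) = (l + l)*(-1 + l) = (2*l)*(-1 + l) = 2*l*(-1 + l))
O(x) = -x (O(x) = (x*(-2))/2 = (-2*x)/2 = -x)
O(a(3))*(2 - 67) + s(-10) = (-2*3*(-1 + 3))*(2 - 67) + 2*(-10) = -2*3*2*(-65) - 20 = -1*12*(-65) - 20 = -12*(-65) - 20 = 780 - 20 = 760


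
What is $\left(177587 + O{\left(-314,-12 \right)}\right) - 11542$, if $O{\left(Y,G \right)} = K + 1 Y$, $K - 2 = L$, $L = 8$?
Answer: $165741$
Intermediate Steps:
$K = 10$ ($K = 2 + 8 = 10$)
$O{\left(Y,G \right)} = 10 + Y$ ($O{\left(Y,G \right)} = 10 + 1 Y = 10 + Y$)
$\left(177587 + O{\left(-314,-12 \right)}\right) - 11542 = \left(177587 + \left(10 - 314\right)\right) - 11542 = \left(177587 - 304\right) - 11542 = 177283 - 11542 = 165741$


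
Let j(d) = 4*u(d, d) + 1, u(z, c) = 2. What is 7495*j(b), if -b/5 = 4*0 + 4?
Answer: 67455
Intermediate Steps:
b = -20 (b = -5*(4*0 + 4) = -5*(0 + 4) = -5*4 = -20)
j(d) = 9 (j(d) = 4*2 + 1 = 8 + 1 = 9)
7495*j(b) = 7495*9 = 67455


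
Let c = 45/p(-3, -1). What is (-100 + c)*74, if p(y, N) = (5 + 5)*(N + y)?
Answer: -29933/4 ≈ -7483.3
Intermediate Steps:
p(y, N) = 10*N + 10*y (p(y, N) = 10*(N + y) = 10*N + 10*y)
c = -9/8 (c = 45/(10*(-1) + 10*(-3)) = 45/(-10 - 30) = 45/(-40) = 45*(-1/40) = -9/8 ≈ -1.1250)
(-100 + c)*74 = (-100 - 9/8)*74 = -809/8*74 = -29933/4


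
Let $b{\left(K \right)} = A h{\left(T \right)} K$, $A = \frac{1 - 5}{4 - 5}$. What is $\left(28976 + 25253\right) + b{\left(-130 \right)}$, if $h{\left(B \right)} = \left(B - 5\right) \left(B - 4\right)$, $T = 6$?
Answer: $53189$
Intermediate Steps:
$h{\left(B \right)} = \left(-5 + B\right) \left(-4 + B\right)$
$A = 4$ ($A = - \frac{4}{-1} = \left(-4\right) \left(-1\right) = 4$)
$b{\left(K \right)} = 8 K$ ($b{\left(K \right)} = 4 \left(20 + 6^{2} - 54\right) K = 4 \left(20 + 36 - 54\right) K = 4 \cdot 2 K = 8 K$)
$\left(28976 + 25253\right) + b{\left(-130 \right)} = \left(28976 + 25253\right) + 8 \left(-130\right) = 54229 - 1040 = 53189$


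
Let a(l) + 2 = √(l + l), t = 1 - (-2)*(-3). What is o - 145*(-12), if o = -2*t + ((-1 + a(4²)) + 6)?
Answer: 1753 + 4*√2 ≈ 1758.7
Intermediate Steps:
t = -5 (t = 1 - 1*6 = 1 - 6 = -5)
a(l) = -2 + √2*√l (a(l) = -2 + √(l + l) = -2 + √(2*l) = -2 + √2*√l)
o = 13 + 4*√2 (o = -2*(-5) + ((-1 + (-2 + √2*√(4²))) + 6) = 10 + ((-1 + (-2 + √2*√16)) + 6) = 10 + ((-1 + (-2 + √2*4)) + 6) = 10 + ((-1 + (-2 + 4*√2)) + 6) = 10 + ((-3 + 4*√2) + 6) = 10 + (3 + 4*√2) = 13 + 4*√2 ≈ 18.657)
o - 145*(-12) = (13 + 4*√2) - 145*(-12) = (13 + 4*√2) + 1740 = 1753 + 4*√2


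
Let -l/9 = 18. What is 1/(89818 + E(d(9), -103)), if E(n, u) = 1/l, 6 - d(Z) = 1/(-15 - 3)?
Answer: 162/14550515 ≈ 1.1134e-5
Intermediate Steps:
l = -162 (l = -9*18 = -162)
d(Z) = 109/18 (d(Z) = 6 - 1/(-15 - 3) = 6 - 1/(-18) = 6 - 1*(-1/18) = 6 + 1/18 = 109/18)
E(n, u) = -1/162 (E(n, u) = 1/(-162) = -1/162)
1/(89818 + E(d(9), -103)) = 1/(89818 - 1/162) = 1/(14550515/162) = 162/14550515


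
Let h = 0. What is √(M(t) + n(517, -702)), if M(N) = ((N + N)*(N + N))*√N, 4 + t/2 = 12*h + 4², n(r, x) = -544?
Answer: 4*√(-34 + 288*√6) ≈ 103.65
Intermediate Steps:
t = 24 (t = -8 + 2*(12*0 + 4²) = -8 + 2*(0 + 16) = -8 + 2*16 = -8 + 32 = 24)
M(N) = 4*N^(5/2) (M(N) = ((2*N)*(2*N))*√N = (4*N²)*√N = 4*N^(5/2))
√(M(t) + n(517, -702)) = √(4*24^(5/2) - 544) = √(4*(1152*√6) - 544) = √(4608*√6 - 544) = √(-544 + 4608*√6)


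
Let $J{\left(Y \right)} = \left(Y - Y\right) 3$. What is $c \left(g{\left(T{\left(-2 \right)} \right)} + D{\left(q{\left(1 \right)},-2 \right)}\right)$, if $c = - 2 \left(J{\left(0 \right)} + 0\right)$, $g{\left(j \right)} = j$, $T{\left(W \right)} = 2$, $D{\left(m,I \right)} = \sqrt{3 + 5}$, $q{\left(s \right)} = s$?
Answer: $0$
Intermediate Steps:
$D{\left(m,I \right)} = 2 \sqrt{2}$ ($D{\left(m,I \right)} = \sqrt{8} = 2 \sqrt{2}$)
$J{\left(Y \right)} = 0$ ($J{\left(Y \right)} = 0 \cdot 3 = 0$)
$c = 0$ ($c = - 2 \left(0 + 0\right) = \left(-2\right) 0 = 0$)
$c \left(g{\left(T{\left(-2 \right)} \right)} + D{\left(q{\left(1 \right)},-2 \right)}\right) = 0 \left(2 + 2 \sqrt{2}\right) = 0$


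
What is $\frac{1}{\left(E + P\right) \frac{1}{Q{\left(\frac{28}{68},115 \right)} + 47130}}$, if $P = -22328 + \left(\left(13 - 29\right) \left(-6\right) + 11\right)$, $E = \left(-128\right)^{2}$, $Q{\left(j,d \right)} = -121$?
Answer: $- \frac{47009}{5837} \approx -8.0536$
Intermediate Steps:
$E = 16384$
$P = -22221$ ($P = -22328 + \left(\left(13 - 29\right) \left(-6\right) + 11\right) = -22328 + \left(\left(-16\right) \left(-6\right) + 11\right) = -22328 + \left(96 + 11\right) = -22328 + 107 = -22221$)
$\frac{1}{\left(E + P\right) \frac{1}{Q{\left(\frac{28}{68},115 \right)} + 47130}} = \frac{1}{\left(16384 - 22221\right) \frac{1}{-121 + 47130}} = \frac{1}{\left(-5837\right) \frac{1}{47009}} = \frac{1}{- \frac{5837}{47009}} = - \frac{47009}{5837}$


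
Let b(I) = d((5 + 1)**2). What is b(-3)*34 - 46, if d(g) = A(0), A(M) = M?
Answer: -46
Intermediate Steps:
d(g) = 0
b(I) = 0
b(-3)*34 - 46 = 0*34 - 46 = 0 - 46 = -46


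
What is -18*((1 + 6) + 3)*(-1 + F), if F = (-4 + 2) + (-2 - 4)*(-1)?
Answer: -540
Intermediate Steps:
F = 4 (F = -2 - 6*(-1) = -2 + 6 = 4)
-18*((1 + 6) + 3)*(-1 + F) = -18*((1 + 6) + 3)*(-1 + 4) = -18*(7 + 3)*3 = -180*3 = -18*30 = -540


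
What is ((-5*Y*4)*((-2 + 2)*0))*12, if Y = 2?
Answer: 0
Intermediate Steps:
((-5*Y*4)*((-2 + 2)*0))*12 = ((-5*2*4)*((-2 + 2)*0))*12 = ((-10*4)*(0*0))*12 = -40*0*12 = 0*12 = 0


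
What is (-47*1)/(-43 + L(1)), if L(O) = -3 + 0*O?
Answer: 47/46 ≈ 1.0217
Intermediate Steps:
L(O) = -3 (L(O) = -3 + 0 = -3)
(-47*1)/(-43 + L(1)) = (-47*1)/(-43 - 3) = -47/(-46) = -47*(-1/46) = 47/46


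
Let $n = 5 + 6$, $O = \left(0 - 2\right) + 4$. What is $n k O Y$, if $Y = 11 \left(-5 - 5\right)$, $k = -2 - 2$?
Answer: $9680$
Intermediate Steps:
$k = -4$
$O = 2$ ($O = -2 + 4 = 2$)
$n = 11$
$Y = -110$ ($Y = 11 \left(-10\right) = -110$)
$n k O Y = 11 \left(-4\right) 2 \left(-110\right) = \left(-44\right) 2 \left(-110\right) = \left(-88\right) \left(-110\right) = 9680$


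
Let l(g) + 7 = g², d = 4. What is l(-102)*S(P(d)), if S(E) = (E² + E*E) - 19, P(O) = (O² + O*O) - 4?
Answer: 16104953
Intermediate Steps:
P(O) = -4 + 2*O² (P(O) = (O² + O²) - 4 = 2*O² - 4 = -4 + 2*O²)
S(E) = -19 + 2*E² (S(E) = (E² + E²) - 19 = 2*E² - 19 = -19 + 2*E²)
l(g) = -7 + g²
l(-102)*S(P(d)) = (-7 + (-102)²)*(-19 + 2*(-4 + 2*4²)²) = (-7 + 10404)*(-19 + 2*(-4 + 2*16)²) = 10397*(-19 + 2*(-4 + 32)²) = 10397*(-19 + 2*28²) = 10397*(-19 + 2*784) = 10397*(-19 + 1568) = 10397*1549 = 16104953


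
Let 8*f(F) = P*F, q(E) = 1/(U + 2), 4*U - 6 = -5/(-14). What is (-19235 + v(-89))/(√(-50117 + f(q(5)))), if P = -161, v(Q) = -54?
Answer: 19289*I*√506250861/5037322 ≈ 86.157*I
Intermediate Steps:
U = 89/56 (U = 3/2 + (-5/(-14))/4 = 3/2 + (-5*(-1/14))/4 = 3/2 + (¼)*(5/14) = 3/2 + 5/56 = 89/56 ≈ 1.5893)
q(E) = 56/201 (q(E) = 1/(89/56 + 2) = 1/(201/56) = 56/201)
f(F) = -161*F/8 (f(F) = (-161*F)/8 = -161*F/8)
(-19235 + v(-89))/(√(-50117 + f(q(5)))) = (-19235 - 54)/(√(-50117 - 161/8*56/201)) = -19289/√(-50117 - 1127/201) = -19289*(-I*√506250861/5037322) = -(-19289)*I*√506250861/5037322 = 19289*I*√506250861/5037322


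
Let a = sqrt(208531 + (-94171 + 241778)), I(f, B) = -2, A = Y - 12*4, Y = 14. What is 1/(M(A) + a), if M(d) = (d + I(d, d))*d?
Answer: 612/571019 - sqrt(356138)/1142038 ≈ 0.00054922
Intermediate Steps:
A = -34 (A = 14 - 12*4 = 14 - 48 = -34)
a = sqrt(356138) (a = sqrt(208531 + 147607) = sqrt(356138) ≈ 596.77)
M(d) = d*(-2 + d) (M(d) = (d - 2)*d = (-2 + d)*d = d*(-2 + d))
1/(M(A) + a) = 1/(-34*(-2 - 34) + sqrt(356138)) = 1/(-34*(-36) + sqrt(356138)) = 1/(1224 + sqrt(356138))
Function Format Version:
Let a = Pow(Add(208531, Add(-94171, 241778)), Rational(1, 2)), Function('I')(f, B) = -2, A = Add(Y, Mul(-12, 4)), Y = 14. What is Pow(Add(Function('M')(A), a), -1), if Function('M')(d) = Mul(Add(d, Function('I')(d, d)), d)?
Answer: Add(Rational(612, 571019), Mul(Rational(-1, 1142038), Pow(356138, Rational(1, 2)))) ≈ 0.00054922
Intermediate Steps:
A = -34 (A = Add(14, Mul(-12, 4)) = Add(14, -48) = -34)
a = Pow(356138, Rational(1, 2)) (a = Pow(Add(208531, 147607), Rational(1, 2)) = Pow(356138, Rational(1, 2)) ≈ 596.77)
Function('M')(d) = Mul(d, Add(-2, d)) (Function('M')(d) = Mul(Add(d, -2), d) = Mul(Add(-2, d), d) = Mul(d, Add(-2, d)))
Pow(Add(Function('M')(A), a), -1) = Pow(Add(Mul(-34, Add(-2, -34)), Pow(356138, Rational(1, 2))), -1) = Pow(Add(Mul(-34, -36), Pow(356138, Rational(1, 2))), -1) = Pow(Add(1224, Pow(356138, Rational(1, 2))), -1)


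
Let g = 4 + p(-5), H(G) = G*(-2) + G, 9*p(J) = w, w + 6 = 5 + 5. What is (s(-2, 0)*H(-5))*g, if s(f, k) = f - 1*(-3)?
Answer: 200/9 ≈ 22.222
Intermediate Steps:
w = 4 (w = -6 + (5 + 5) = -6 + 10 = 4)
s(f, k) = 3 + f (s(f, k) = f + 3 = 3 + f)
p(J) = 4/9 (p(J) = (⅑)*4 = 4/9)
H(G) = -G (H(G) = -2*G + G = -G)
g = 40/9 (g = 4 + 4/9 = 40/9 ≈ 4.4444)
(s(-2, 0)*H(-5))*g = ((3 - 2)*(-1*(-5)))*(40/9) = (1*5)*(40/9) = 5*(40/9) = 200/9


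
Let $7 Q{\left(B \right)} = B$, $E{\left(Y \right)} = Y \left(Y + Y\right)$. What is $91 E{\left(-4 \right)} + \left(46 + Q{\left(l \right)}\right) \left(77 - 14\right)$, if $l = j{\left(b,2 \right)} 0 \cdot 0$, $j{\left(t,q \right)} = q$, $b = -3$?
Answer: $5810$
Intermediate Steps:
$E{\left(Y \right)} = 2 Y^{2}$ ($E{\left(Y \right)} = Y 2 Y = 2 Y^{2}$)
$l = 0$ ($l = 2 \cdot 0 \cdot 0 = 0 \cdot 0 = 0$)
$Q{\left(B \right)} = \frac{B}{7}$
$91 E{\left(-4 \right)} + \left(46 + Q{\left(l \right)}\right) \left(77 - 14\right) = 91 \cdot 2 \left(-4\right)^{2} + \left(46 + \frac{1}{7} \cdot 0\right) \left(77 - 14\right) = 91 \cdot 2 \cdot 16 + \left(46 + 0\right) 63 = 91 \cdot 32 + 46 \cdot 63 = 2912 + 2898 = 5810$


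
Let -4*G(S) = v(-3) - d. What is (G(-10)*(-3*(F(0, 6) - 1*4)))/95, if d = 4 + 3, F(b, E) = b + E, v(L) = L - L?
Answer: -21/190 ≈ -0.11053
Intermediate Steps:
v(L) = 0
F(b, E) = E + b
d = 7
G(S) = 7/4 (G(S) = -(0 - 1*7)/4 = -(0 - 7)/4 = -¼*(-7) = 7/4)
(G(-10)*(-3*(F(0, 6) - 1*4)))/95 = (7*(-3*((6 + 0) - 1*4))/4)/95 = (7*(-3*(6 - 4))/4)*(1/95) = (7*(-3*2)/4)*(1/95) = ((7/4)*(-6))*(1/95) = -21/2*1/95 = -21/190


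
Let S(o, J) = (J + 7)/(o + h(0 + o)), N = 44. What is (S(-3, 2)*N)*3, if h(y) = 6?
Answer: 396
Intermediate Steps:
S(o, J) = (7 + J)/(6 + o) (S(o, J) = (J + 7)/(o + 6) = (7 + J)/(6 + o))
(S(-3, 2)*N)*3 = (((7 + 2)/(6 - 3))*44)*3 = ((9/3)*44)*3 = (((⅓)*9)*44)*3 = (3*44)*3 = 132*3 = 396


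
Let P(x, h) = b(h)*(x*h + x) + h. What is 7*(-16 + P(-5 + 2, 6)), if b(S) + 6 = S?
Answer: -70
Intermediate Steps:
b(S) = -6 + S
P(x, h) = h + (-6 + h)*(x + h*x) (P(x, h) = (-6 + h)*(x*h + x) + h = (-6 + h)*(h*x + x) + h = (-6 + h)*(x + h*x) + h = h + (-6 + h)*(x + h*x))
7*(-16 + P(-5 + 2, 6)) = 7*(-16 + (6 + (-5 + 2)*(-6 + 6) + 6*(-5 + 2)*(-6 + 6))) = 7*(-16 + (6 - 3*0 + 6*(-3)*0)) = 7*(-16 + (6 + 0 + 0)) = 7*(-16 + 6) = 7*(-10) = -70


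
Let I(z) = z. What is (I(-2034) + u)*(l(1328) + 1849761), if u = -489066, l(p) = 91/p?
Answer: -301594663369725/332 ≈ -9.0842e+11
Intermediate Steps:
(I(-2034) + u)*(l(1328) + 1849761) = (-2034 - 489066)*(91/1328 + 1849761) = -491100*(91*(1/1328) + 1849761) = -491100*(91/1328 + 1849761) = -491100*2456482699/1328 = -301594663369725/332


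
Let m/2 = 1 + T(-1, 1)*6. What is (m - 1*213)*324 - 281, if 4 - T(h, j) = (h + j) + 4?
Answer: -68645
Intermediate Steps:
T(h, j) = -h - j (T(h, j) = 4 - ((h + j) + 4) = 4 - (4 + h + j) = 4 + (-4 - h - j) = -h - j)
m = 2 (m = 2*(1 + (-1*(-1) - 1*1)*6) = 2*(1 + (1 - 1)*6) = 2*(1 + 0*6) = 2*(1 + 0) = 2*1 = 2)
(m - 1*213)*324 - 281 = (2 - 1*213)*324 - 281 = (2 - 213)*324 - 281 = -211*324 - 281 = -68364 - 281 = -68645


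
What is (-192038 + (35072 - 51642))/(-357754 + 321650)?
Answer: 26076/4513 ≈ 5.7780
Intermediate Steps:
(-192038 + (35072 - 51642))/(-357754 + 321650) = (-192038 - 16570)/(-36104) = -208608*(-1/36104) = 26076/4513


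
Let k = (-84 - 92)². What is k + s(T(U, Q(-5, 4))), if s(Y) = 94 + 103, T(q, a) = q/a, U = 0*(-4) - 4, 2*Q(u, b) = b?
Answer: 31173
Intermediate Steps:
Q(u, b) = b/2
U = -4 (U = 0 - 4 = -4)
s(Y) = 197
k = 30976 (k = (-176)² = 30976)
k + s(T(U, Q(-5, 4))) = 30976 + 197 = 31173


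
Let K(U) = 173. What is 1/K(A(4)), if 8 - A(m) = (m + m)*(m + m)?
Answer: 1/173 ≈ 0.0057803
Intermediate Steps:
A(m) = 8 - 4*m**2 (A(m) = 8 - (m + m)*(m + m) = 8 - 2*m*2*m = 8 - 4*m**2)
1/K(A(4)) = 1/173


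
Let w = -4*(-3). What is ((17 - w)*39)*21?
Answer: 4095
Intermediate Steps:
w = 12
((17 - w)*39)*21 = ((17 - 1*12)*39)*21 = ((17 - 12)*39)*21 = (5*39)*21 = 195*21 = 4095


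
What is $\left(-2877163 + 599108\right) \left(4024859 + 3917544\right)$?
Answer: $-18093230866165$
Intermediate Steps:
$\left(-2877163 + 599108\right) \left(4024859 + 3917544\right) = \left(-2278055\right) 7942403 = -18093230866165$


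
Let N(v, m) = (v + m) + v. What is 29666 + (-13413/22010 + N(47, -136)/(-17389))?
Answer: 11353891934503/382731890 ≈ 29665.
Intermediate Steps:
N(v, m) = m + 2*v (N(v, m) = (m + v) + v = m + 2*v)
29666 + (-13413/22010 + N(47, -136)/(-17389)) = 29666 + (-13413/22010 + (-136 + 2*47)/(-17389)) = 29666 + (-13413*1/22010 + (-136 + 94)*(-1/17389)) = 29666 + (-13413/22010 - 42*(-1/17389)) = 29666 + (-13413/22010 + 42/17389) = 29666 - 232314237/382731890 = 11353891934503/382731890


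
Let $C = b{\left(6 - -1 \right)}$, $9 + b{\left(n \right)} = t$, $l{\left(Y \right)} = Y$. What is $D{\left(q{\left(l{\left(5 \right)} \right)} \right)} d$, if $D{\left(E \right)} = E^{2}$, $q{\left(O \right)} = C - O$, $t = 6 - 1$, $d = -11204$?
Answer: $-907524$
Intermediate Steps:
$t = 5$ ($t = 6 - 1 = 5$)
$b{\left(n \right)} = -4$ ($b{\left(n \right)} = -9 + 5 = -4$)
$C = -4$
$q{\left(O \right)} = -4 - O$
$D{\left(q{\left(l{\left(5 \right)} \right)} \right)} d = \left(-4 - 5\right)^{2} \left(-11204\right) = \left(-9\right)^{2} \left(-11204\right) = 81 \left(-11204\right) = -907524$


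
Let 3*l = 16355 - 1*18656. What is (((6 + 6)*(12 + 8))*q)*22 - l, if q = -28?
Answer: -147073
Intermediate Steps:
l = -767 (l = (16355 - 1*18656)/3 = (16355 - 18656)/3 = (⅓)*(-2301) = -767)
(((6 + 6)*(12 + 8))*q)*22 - l = (((6 + 6)*(12 + 8))*(-28))*22 - 1*(-767) = ((12*20)*(-28))*22 + 767 = (240*(-28))*22 + 767 = -6720*22 + 767 = -147840 + 767 = -147073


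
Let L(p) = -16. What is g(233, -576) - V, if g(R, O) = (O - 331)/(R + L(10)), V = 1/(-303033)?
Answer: -274850714/65758161 ≈ -4.1797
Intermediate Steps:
V = -1/303033 ≈ -3.3000e-6
g(R, O) = (-331 + O)/(-16 + R) (g(R, O) = (O - 331)/(R - 16) = (-331 + O)/(-16 + R))
g(233, -576) - V = (-331 - 576)/(-16 + 233) - 1*(-1/303033) = -907/217 + 1/303033 = -274850714/65758161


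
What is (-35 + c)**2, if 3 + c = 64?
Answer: 676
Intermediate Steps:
c = 61 (c = -3 + 64 = 61)
(-35 + c)**2 = (-35 + 61)**2 = 26**2 = 676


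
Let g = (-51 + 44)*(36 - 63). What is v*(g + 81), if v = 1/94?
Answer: 135/47 ≈ 2.8723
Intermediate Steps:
v = 1/94 ≈ 0.010638
g = 189 (g = -7*(-27) = 189)
v*(g + 81) = (189 + 81)/94 = (1/94)*270 = 135/47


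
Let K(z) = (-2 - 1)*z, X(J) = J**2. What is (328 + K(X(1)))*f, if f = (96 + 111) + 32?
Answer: 77675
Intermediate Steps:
K(z) = -3*z
f = 239 (f = 207 + 32 = 239)
(328 + K(X(1)))*f = (328 - 3*1**2)*239 = (328 - 3*1)*239 = (328 - 3)*239 = 325*239 = 77675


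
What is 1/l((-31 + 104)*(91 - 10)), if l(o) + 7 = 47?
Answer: 1/40 ≈ 0.025000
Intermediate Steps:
l(o) = 40 (l(o) = -7 + 47 = 40)
1/l((-31 + 104)*(91 - 10)) = 1/40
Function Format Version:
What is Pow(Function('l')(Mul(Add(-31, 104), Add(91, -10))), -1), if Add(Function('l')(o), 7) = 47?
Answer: Rational(1, 40) ≈ 0.025000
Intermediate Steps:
Function('l')(o) = 40 (Function('l')(o) = Add(-7, 47) = 40)
Pow(Function('l')(Mul(Add(-31, 104), Add(91, -10))), -1) = Pow(40, -1) = Rational(1, 40)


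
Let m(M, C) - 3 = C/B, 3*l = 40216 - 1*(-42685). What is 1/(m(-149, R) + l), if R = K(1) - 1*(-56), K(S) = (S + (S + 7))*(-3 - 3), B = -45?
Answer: 45/1243648 ≈ 3.6184e-5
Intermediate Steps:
K(S) = -42 - 12*S (K(S) = (S + (7 + S))*(-6) = (7 + 2*S)*(-6) = -42 - 12*S)
R = 2 (R = (-42 - 12*1) - 1*(-56) = (-42 - 12) + 56 = -54 + 56 = 2)
l = 82901/3 (l = (40216 - 1*(-42685))/3 = (40216 + 42685)/3 = (⅓)*82901 = 82901/3 ≈ 27634.)
m(M, C) = 3 - C/45 (m(M, C) = 3 + C/(-45) = 3 + C*(-1/45) = 3 - C/45)
1/(m(-149, R) + l) = 1/((3 - 1/45*2) + 82901/3) = 1/((3 - 2/45) + 82901/3) = 1/(133/45 + 82901/3) = 1/(1243648/45) = 45/1243648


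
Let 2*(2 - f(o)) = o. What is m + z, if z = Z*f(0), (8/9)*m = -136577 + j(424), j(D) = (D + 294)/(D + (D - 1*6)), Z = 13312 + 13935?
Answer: -166975615/1684 ≈ -99154.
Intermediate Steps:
f(o) = 2 - o/2
Z = 27247
j(D) = (294 + D)/(-6 + 2*D) (j(D) = (294 + D)/(D + (D - 6)) = (294 + D)/(D + (-6 + D)) = (294 + D)/(-6 + 2*D))
m = -258743511/1684 (m = 9*(-136577 + (294 + 424)/(2*(-3 + 424)))/8 = 9*(-136577 + (1/2)*718/421)/8 = 9*(-136577 + (1/2)*(1/421)*718)/8 = 9*(-136577 + 359/421)/8 = (9/8)*(-57498558/421) = -258743511/1684 ≈ -1.5365e+5)
z = 54494 (z = 27247*(2 - 1/2*0) = 27247*(2 + 0) = 27247*2 = 54494)
m + z = -258743511/1684 + 54494 = -166975615/1684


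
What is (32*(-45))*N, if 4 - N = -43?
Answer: -67680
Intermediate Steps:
N = 47 (N = 4 - 1*(-43) = 4 + 43 = 47)
(32*(-45))*N = (32*(-45))*47 = -1440*47 = -67680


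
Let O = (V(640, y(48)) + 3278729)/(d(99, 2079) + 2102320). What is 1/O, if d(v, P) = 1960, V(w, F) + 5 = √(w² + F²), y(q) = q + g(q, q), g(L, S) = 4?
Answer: 215604791835/335938457996 - 263035*√25769/335938457996 ≈ 0.64167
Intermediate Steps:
y(q) = 4 + q (y(q) = q + 4 = 4 + q)
V(w, F) = -5 + √(F² + w²) (V(w, F) = -5 + √(w² + F²) = -5 + √(F² + w²))
O = 819681/526070 + √25769/526070 (O = ((-5 + √((4 + 48)² + 640²)) + 3278729)/(1960 + 2102320) = ((-5 + √(52² + 409600)) + 3278729)/2104280 = ((-5 + √(2704 + 409600)) + 3278729)*(1/2104280) = ((-5 + √412304) + 3278729)*(1/2104280) = ((-5 + 4*√25769) + 3278729)*(1/2104280) = (3278724 + 4*√25769)*(1/2104280) = 819681/526070 + √25769/526070 ≈ 1.5584)
1/O = 1/(819681/526070 + √25769/526070)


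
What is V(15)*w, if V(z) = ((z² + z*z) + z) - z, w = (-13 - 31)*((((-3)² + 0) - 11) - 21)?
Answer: 455400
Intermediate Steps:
w = 1012 (w = -44*(((9 + 0) - 11) - 21) = -44*((9 - 11) - 21) = -44*(-2 - 21) = -44*(-23) = 1012)
V(z) = 2*z² (V(z) = ((z² + z²) + z) - z = (2*z² + z) - z = (z + 2*z²) - z = 2*z²)
V(15)*w = (2*15²)*1012 = (2*225)*1012 = 450*1012 = 455400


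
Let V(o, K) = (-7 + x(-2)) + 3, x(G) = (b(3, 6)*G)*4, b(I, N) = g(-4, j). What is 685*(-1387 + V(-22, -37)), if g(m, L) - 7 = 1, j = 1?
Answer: -996675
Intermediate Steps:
g(m, L) = 8 (g(m, L) = 7 + 1 = 8)
b(I, N) = 8
x(G) = 32*G (x(G) = (8*G)*4 = 32*G)
V(o, K) = -68 (V(o, K) = (-7 + 32*(-2)) + 3 = (-7 - 64) + 3 = -71 + 3 = -68)
685*(-1387 + V(-22, -37)) = 685*(-1387 - 68) = 685*(-1455) = -996675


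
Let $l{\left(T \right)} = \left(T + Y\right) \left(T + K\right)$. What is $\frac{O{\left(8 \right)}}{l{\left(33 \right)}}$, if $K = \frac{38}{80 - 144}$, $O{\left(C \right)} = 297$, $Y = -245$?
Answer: $- \frac{2376}{54961} \approx -0.043231$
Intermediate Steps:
$K = - \frac{19}{32}$ ($K = \frac{38}{80 - 144} = \frac{38}{-64} = 38 \left(- \frac{1}{64}\right) = - \frac{19}{32} \approx -0.59375$)
$l{\left(T \right)} = \left(-245 + T\right) \left(- \frac{19}{32} + T\right)$ ($l{\left(T \right)} = \left(T - 245\right) \left(T - \frac{19}{32}\right) = \left(-245 + T\right) \left(- \frac{19}{32} + T\right)$)
$\frac{O{\left(8 \right)}}{l{\left(33 \right)}} = \frac{297}{\frac{4655}{32} + 33^{2} - \frac{259347}{32}} = \frac{297}{\frac{4655}{32} + 1089 - \frac{259347}{32}} = \frac{297}{- \frac{54961}{8}} = 297 \left(- \frac{8}{54961}\right) = - \frac{2376}{54961}$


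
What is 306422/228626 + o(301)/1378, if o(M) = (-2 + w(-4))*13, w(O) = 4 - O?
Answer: 8463122/6058589 ≈ 1.3969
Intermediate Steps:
o(M) = 78 (o(M) = (-2 + (4 - 1*(-4)))*13 = (-2 + (4 + 4))*13 = (-2 + 8)*13 = 6*13 = 78)
306422/228626 + o(301)/1378 = 306422/228626 + 78/1378 = 306422*(1/228626) + 78*(1/1378) = 153211/114313 + 3/53 = 8463122/6058589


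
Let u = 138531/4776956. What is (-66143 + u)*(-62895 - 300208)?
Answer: 114726772662655231/4776956 ≈ 2.4017e+10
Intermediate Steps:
u = 138531/4776956 (u = 138531*(1/4776956) = 138531/4776956 ≈ 0.029000)
(-66143 + u)*(-62895 - 300208) = (-66143 + 138531/4776956)*(-62895 - 300208) = -315962062177/4776956*(-363103) = 114726772662655231/4776956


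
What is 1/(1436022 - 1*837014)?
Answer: 1/599008 ≈ 1.6694e-6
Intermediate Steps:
1/(1436022 - 1*837014) = 1/(1436022 - 837014) = 1/599008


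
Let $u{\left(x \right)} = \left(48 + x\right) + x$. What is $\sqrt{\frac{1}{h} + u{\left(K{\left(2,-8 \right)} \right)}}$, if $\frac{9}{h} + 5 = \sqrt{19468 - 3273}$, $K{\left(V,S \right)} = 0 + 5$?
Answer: $\frac{\sqrt{18780 + 522 \sqrt{16195}}}{3 \sqrt{5 + \sqrt{16195}}} \approx 8.4608$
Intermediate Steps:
$K{\left(V,S \right)} = 5$
$h = \frac{9}{-5 + \sqrt{16195}}$ ($h = \frac{9}{-5 + \sqrt{19468 - 3273}} = \frac{9}{-5 + \sqrt{16195}} \approx 0.073614$)
$u{\left(x \right)} = 48 + 2 x$
$\sqrt{\frac{1}{h} + u{\left(K{\left(2,-8 \right)} \right)}} = \sqrt{\frac{1}{\frac{3}{1078} + \frac{3 \sqrt{16195}}{5390}} + \left(48 + 2 \cdot 5\right)} = \sqrt{\frac{1}{\frac{3}{1078} + \frac{3 \sqrt{16195}}{5390}} + \left(48 + 10\right)} = \sqrt{\frac{1}{\frac{3}{1078} + \frac{3 \sqrt{16195}}{5390}} + 58} = \sqrt{58 + \frac{1}{\frac{3}{1078} + \frac{3 \sqrt{16195}}{5390}}}$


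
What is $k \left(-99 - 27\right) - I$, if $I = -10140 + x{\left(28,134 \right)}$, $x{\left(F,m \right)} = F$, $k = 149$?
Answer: $-8662$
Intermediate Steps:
$I = -10112$ ($I = -10140 + 28 = -10112$)
$k \left(-99 - 27\right) - I = 149 \left(-99 - 27\right) - -10112 = 149 \left(-126\right) + 10112 = -18774 + 10112 = -8662$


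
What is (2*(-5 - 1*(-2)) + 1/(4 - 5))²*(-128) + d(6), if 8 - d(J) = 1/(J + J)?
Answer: -75169/12 ≈ -6264.1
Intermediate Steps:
d(J) = 8 - 1/(2*J) (d(J) = 8 - 1/(J + J) = 8 - 1/(2*J))
(2*(-5 - 1*(-2)) + 1/(4 - 5))²*(-128) + d(6) = (2*(-5 - 1*(-2)) + 1/(4 - 5))²*(-128) + (8 - ½/6) = (2*(-5 + 2) + 1/(-1))²*(-128) + (8 - ½*⅙) = (2*(-3) - 1)²*(-128) + (8 - 1/12) = (-6 - 1)²*(-128) + 95/12 = (-7)²*(-128) + 95/12 = 49*(-128) + 95/12 = -6272 + 95/12 = -75169/12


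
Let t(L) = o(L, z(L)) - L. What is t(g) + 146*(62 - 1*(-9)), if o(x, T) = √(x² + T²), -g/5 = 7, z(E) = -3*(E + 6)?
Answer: 10401 + √8794 ≈ 10495.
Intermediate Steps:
z(E) = -18 - 3*E (z(E) = -3*(6 + E) = -18 - 3*E)
g = -35 (g = -5*7 = -35)
o(x, T) = √(T² + x²)
t(L) = √(L² + (-18 - 3*L)²) - L (t(L) = √((-18 - 3*L)² + L²) - L = √(L² + (-18 - 3*L)²) - L)
t(g) + 146*(62 - 1*(-9)) = (√((-35)² + 9*(6 - 35)²) - 1*(-35)) + 146*(62 - 1*(-9)) = (√(1225 + 9*(-29)²) + 35) + 146*(62 + 9) = (√(1225 + 9*841) + 35) + 146*71 = (√(1225 + 7569) + 35) + 10366 = (√8794 + 35) + 10366 = (35 + √8794) + 10366 = 10401 + √8794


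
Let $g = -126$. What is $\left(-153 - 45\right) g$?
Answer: $24948$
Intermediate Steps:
$\left(-153 - 45\right) g = \left(-153 - 45\right) \left(-126\right) = \left(-198\right) \left(-126\right) = 24948$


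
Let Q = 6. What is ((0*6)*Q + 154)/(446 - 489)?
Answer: -154/43 ≈ -3.5814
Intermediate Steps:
((0*6)*Q + 154)/(446 - 489) = ((0*6)*6 + 154)/(446 - 489) = (0*6 + 154)/(-43) = (0 + 154)*(-1/43) = 154*(-1/43) = -154/43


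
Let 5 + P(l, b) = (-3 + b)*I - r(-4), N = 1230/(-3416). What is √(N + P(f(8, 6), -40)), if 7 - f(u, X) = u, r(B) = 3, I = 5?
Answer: I*√162900073/854 ≈ 14.945*I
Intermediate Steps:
N = -615/1708 (N = 1230*(-1/3416) = -615/1708 ≈ -0.36007)
f(u, X) = 7 - u
P(l, b) = -23 + 5*b (P(l, b) = -5 + ((-3 + b)*5 - 1*3) = -5 + ((-15 + 5*b) - 3) = -5 + (-18 + 5*b) = -23 + 5*b)
√(N + P(f(8, 6), -40)) = √(-615/1708 + (-23 + 5*(-40))) = √(-615/1708 + (-23 - 200)) = √(-615/1708 - 223) = √(-381499/1708) = I*√162900073/854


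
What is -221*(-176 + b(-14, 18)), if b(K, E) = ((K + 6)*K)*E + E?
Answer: -410618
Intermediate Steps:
b(K, E) = E + E*K*(6 + K) (b(K, E) = ((6 + K)*K)*E + E = (K*(6 + K))*E + E = E*K*(6 + K) + E = E + E*K*(6 + K))
-221*(-176 + b(-14, 18)) = -221*(-176 + 18*(1 + (-14)² + 6*(-14))) = -221*(-176 + 18*(1 + 196 - 84)) = -221*(-176 + 18*113) = -221*(-176 + 2034) = -221*1858 = -410618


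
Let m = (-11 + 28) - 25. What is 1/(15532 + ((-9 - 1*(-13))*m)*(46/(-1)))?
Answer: 1/17004 ≈ 5.8810e-5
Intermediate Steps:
m = -8 (m = 17 - 25 = -8)
1/(15532 + ((-9 - 1*(-13))*m)*(46/(-1))) = 1/(15532 + ((-9 - 1*(-13))*(-8))*(46/(-1))) = 1/(15532 + ((-9 + 13)*(-8))*(46*(-1))) = 1/(15532 + (4*(-8))*(-46)) = 1/(15532 - 32*(-46)) = 1/(15532 + 1472) = 1/17004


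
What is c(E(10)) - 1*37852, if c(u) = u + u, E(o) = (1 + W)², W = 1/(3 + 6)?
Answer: -3065812/81 ≈ -37850.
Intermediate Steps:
W = ⅑ (W = 1/9 = ⅑ ≈ 0.11111)
E(o) = 100/81 (E(o) = (1 + ⅑)² = (10/9)² = 100/81)
c(u) = 2*u
c(E(10)) - 1*37852 = 2*(100/81) - 1*37852 = 200/81 - 37852 = -3065812/81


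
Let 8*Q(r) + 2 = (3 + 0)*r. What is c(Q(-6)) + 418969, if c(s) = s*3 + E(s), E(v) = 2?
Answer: 837927/2 ≈ 4.1896e+5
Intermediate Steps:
Q(r) = -¼ + 3*r/8 (Q(r) = -¼ + ((3 + 0)*r)/8 = -¼ + (3*r)/8 = -¼ + 3*r/8)
c(s) = 2 + 3*s (c(s) = s*3 + 2 = 3*s + 2 = 2 + 3*s)
c(Q(-6)) + 418969 = (2 + 3*(-¼ + (3/8)*(-6))) + 418969 = (2 + 3*(-¼ - 9/4)) + 418969 = (2 + 3*(-5/2)) + 418969 = (2 - 15/2) + 418969 = -11/2 + 418969 = 837927/2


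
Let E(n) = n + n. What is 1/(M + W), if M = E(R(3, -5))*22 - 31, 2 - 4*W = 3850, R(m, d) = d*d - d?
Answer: 1/327 ≈ 0.0030581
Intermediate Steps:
R(m, d) = d² - d
W = -962 (W = ½ - ¼*3850 = ½ - 1925/2 = -962)
E(n) = 2*n
M = 1289 (M = (2*(-5*(-1 - 5)))*22 - 31 = (2*(-5*(-6)))*22 - 31 = (2*30)*22 - 31 = 60*22 - 31 = 1320 - 31 = 1289)
1/(M + W) = 1/(1289 - 962) = 1/327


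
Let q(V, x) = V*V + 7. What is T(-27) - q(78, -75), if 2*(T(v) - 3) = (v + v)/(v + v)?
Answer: -12175/2 ≈ -6087.5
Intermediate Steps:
q(V, x) = 7 + V**2 (q(V, x) = V**2 + 7 = 7 + V**2)
T(v) = 7/2 (T(v) = 3 + ((v + v)/(v + v))/2 = 3 + ((2*v)/((2*v)))/2 = 3 + ((2*v)*(1/(2*v)))/2 = 3 + (1/2)*1 = 3 + 1/2 = 7/2)
T(-27) - q(78, -75) = 7/2 - (7 + 78**2) = 7/2 - (7 + 6084) = 7/2 - 1*6091 = 7/2 - 6091 = -12175/2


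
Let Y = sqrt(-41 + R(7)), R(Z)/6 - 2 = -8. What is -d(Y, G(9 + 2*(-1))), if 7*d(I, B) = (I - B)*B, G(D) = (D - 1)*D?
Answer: 252 - 6*I*sqrt(77) ≈ 252.0 - 52.65*I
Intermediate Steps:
R(Z) = -36 (R(Z) = 12 + 6*(-8) = 12 - 48 = -36)
Y = I*sqrt(77) (Y = sqrt(-41 - 36) = sqrt(-77) = I*sqrt(77) ≈ 8.775*I)
G(D) = D*(-1 + D) (G(D) = (-1 + D)*D = D*(-1 + D))
d(I, B) = B*(I - B)/7 (d(I, B) = ((I - B)*B)/7 = (B*(I - B))/7 = B*(I - B)/7)
-d(Y, G(9 + 2*(-1))) = -(9 + 2*(-1))*(-1 + (9 + 2*(-1)))*(I*sqrt(77) - (9 + 2*(-1))*(-1 + (9 + 2*(-1))))/7 = -(9 - 2)*(-1 + (9 - 2))*(I*sqrt(77) - (9 - 2)*(-1 + (9 - 2)))/7 = -7*(-1 + 7)*(I*sqrt(77) - 7*(-1 + 7))/7 = -7*6*(I*sqrt(77) - 7*6)/7 = -42*(I*sqrt(77) - 1*42)/7 = -42*(I*sqrt(77) - 42)/7 = -42*(-42 + I*sqrt(77))/7 = -(-252 + 6*I*sqrt(77)) = 252 - 6*I*sqrt(77)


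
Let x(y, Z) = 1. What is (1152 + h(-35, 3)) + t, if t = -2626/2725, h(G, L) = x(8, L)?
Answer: 3139299/2725 ≈ 1152.0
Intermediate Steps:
h(G, L) = 1
t = -2626/2725 (t = -2626*1/2725 = -2626/2725 ≈ -0.96367)
(1152 + h(-35, 3)) + t = (1152 + 1) - 2626/2725 = 1153 - 2626/2725 = 3139299/2725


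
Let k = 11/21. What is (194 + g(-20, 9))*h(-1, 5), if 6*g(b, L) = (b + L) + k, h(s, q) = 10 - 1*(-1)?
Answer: 133232/63 ≈ 2114.8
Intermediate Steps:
k = 11/21 (k = 11*(1/21) = 11/21 ≈ 0.52381)
h(s, q) = 11 (h(s, q) = 10 + 1 = 11)
g(b, L) = 11/126 + L/6 + b/6 (g(b, L) = ((b + L) + 11/21)/6 = ((L + b) + 11/21)/6 = (11/21 + L + b)/6 = 11/126 + L/6 + b/6)
(194 + g(-20, 9))*h(-1, 5) = (194 + (11/126 + (⅙)*9 + (⅙)*(-20)))*11 = (194 + (11/126 + 3/2 - 10/3))*11 = (194 - 110/63)*11 = (12112/63)*11 = 133232/63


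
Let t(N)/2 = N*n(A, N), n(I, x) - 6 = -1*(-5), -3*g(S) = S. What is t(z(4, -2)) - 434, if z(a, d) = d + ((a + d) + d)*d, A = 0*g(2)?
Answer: -478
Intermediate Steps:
g(S) = -S/3
A = 0 (A = 0*(-1/3*2) = 0*(-2/3) = 0)
n(I, x) = 11 (n(I, x) = 6 - 1*(-5) = 6 + 5 = 11)
z(a, d) = d + d*(a + 2*d) (z(a, d) = d + (a + 2*d)*d = d + d*(a + 2*d))
t(N) = 22*N (t(N) = 2*(N*11) = 2*(11*N) = 22*N)
t(z(4, -2)) - 434 = 22*(-2*(1 + 4 + 2*(-2))) - 434 = 22*(-2*(1 + 4 - 4)) - 434 = 22*(-2*1) - 434 = 22*(-2) - 434 = -44 - 434 = -478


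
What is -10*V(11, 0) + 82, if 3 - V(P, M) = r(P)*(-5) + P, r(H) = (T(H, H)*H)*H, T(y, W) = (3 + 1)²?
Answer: -96638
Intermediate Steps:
T(y, W) = 16 (T(y, W) = 4² = 16)
r(H) = 16*H² (r(H) = (16*H)*H = 16*H²)
V(P, M) = 3 - P + 80*P² (V(P, M) = 3 - ((16*P²)*(-5) + P) = 3 - (-80*P² + P) = 3 - (P - 80*P²) = 3 + (-P + 80*P²) = 3 - P + 80*P²)
-10*V(11, 0) + 82 = -10*(3 - 1*11 + 80*11²) + 82 = -10*(3 - 11 + 80*121) + 82 = -10*(3 - 11 + 9680) + 82 = -10*9672 + 82 = -96720 + 82 = -96638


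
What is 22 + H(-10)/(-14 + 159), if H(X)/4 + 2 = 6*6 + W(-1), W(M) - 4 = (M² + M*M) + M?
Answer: 3346/145 ≈ 23.076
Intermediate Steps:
W(M) = 4 + M + 2*M² (W(M) = 4 + ((M² + M*M) + M) = 4 + ((M² + M²) + M) = 4 + (2*M² + M) = 4 + (M + 2*M²) = 4 + M + 2*M²)
H(X) = 156 (H(X) = -8 + 4*(6*6 + (4 - 1 + 2*(-1)²)) = -8 + 4*(36 + (4 - 1 + 2*1)) = -8 + 4*(36 + (4 - 1 + 2)) = -8 + 4*(36 + 5) = -8 + 4*41 = -8 + 164 = 156)
22 + H(-10)/(-14 + 159) = 22 + 156/(-14 + 159) = 22 + 156/145 = 3346/145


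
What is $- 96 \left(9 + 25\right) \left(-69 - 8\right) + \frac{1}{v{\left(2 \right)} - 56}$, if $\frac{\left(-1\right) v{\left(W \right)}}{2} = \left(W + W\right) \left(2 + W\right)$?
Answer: $\frac{22116863}{88} \approx 2.5133 \cdot 10^{5}$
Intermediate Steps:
$v{\left(W \right)} = - 4 W \left(2 + W\right)$ ($v{\left(W \right)} = - 2 \left(W + W\right) \left(2 + W\right) = - 2 \cdot 2 W \left(2 + W\right) = - 4 W \left(2 + W\right)$)
$- 96 \left(9 + 25\right) \left(-69 - 8\right) + \frac{1}{v{\left(2 \right)} - 56} = - 96 \left(9 + 25\right) \left(-69 - 8\right) + \frac{1}{\left(-4\right) 2 \left(2 + 2\right) - 56} = - 96 \cdot 34 \left(-77\right) + \frac{1}{\left(-4\right) 2 \cdot 4 - 56} = \left(-96\right) \left(-2618\right) + \frac{1}{-32 - 56} = 251328 + \frac{1}{-88} = 251328 - \frac{1}{88} = \frac{22116863}{88}$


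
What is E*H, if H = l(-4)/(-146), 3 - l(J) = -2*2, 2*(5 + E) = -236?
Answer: 861/146 ≈ 5.8973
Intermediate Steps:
E = -123 (E = -5 + (½)*(-236) = -5 - 118 = -123)
l(J) = 7 (l(J) = 3 - (-2)*2 = 3 - 1*(-4) = 3 + 4 = 7)
H = -7/146 (H = 7/(-146) = 7*(-1/146) = -7/146 ≈ -0.047945)
E*H = -123*(-7/146) = 861/146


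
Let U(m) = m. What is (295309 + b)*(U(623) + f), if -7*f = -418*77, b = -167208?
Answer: 668815321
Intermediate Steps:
f = 4598 (f = -(-418)*77/7 = -⅐*(-32186) = 4598)
(295309 + b)*(U(623) + f) = (295309 - 167208)*(623 + 4598) = 128101*5221 = 668815321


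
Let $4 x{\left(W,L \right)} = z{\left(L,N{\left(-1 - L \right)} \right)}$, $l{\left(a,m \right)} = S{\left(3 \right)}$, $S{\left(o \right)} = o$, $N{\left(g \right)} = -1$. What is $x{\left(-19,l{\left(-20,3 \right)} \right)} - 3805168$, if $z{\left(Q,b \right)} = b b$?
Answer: $- \frac{15220671}{4} \approx -3.8052 \cdot 10^{6}$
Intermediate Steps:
$l{\left(a,m \right)} = 3$
$z{\left(Q,b \right)} = b^{2}$
$x{\left(W,L \right)} = \frac{1}{4}$ ($x{\left(W,L \right)} = \frac{\left(-1\right)^{2}}{4} = \frac{1}{4} \cdot 1 = \frac{1}{4}$)
$x{\left(-19,l{\left(-20,3 \right)} \right)} - 3805168 = \frac{1}{4} - 3805168 = - \frac{15220671}{4}$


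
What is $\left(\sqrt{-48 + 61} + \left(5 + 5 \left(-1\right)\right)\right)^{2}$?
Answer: $13$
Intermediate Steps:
$\left(\sqrt{-48 + 61} + \left(5 + 5 \left(-1\right)\right)\right)^{2} = \left(\sqrt{13} + \left(5 - 5\right)\right)^{2} = \left(\sqrt{13} + 0\right)^{2} = \left(\sqrt{13}\right)^{2} = 13$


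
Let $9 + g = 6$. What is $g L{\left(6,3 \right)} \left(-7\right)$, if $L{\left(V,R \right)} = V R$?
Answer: $378$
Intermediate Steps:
$g = -3$ ($g = -9 + 6 = -3$)
$L{\left(V,R \right)} = R V$
$g L{\left(6,3 \right)} \left(-7\right) = - 3 \cdot 3 \cdot 6 \left(-7\right) = \left(-3\right) 18 \left(-7\right) = \left(-54\right) \left(-7\right) = 378$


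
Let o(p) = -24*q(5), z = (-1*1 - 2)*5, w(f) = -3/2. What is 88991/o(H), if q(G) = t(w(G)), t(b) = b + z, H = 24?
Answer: 88991/396 ≈ 224.72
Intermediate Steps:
w(f) = -3/2 (w(f) = -3*½ = -3/2)
z = -15 (z = (-1 - 2)*5 = -3*5 = -15)
t(b) = -15 + b (t(b) = b - 15 = -15 + b)
q(G) = -33/2 (q(G) = -15 - 3/2 = -33/2)
o(p) = 396 (o(p) = -24*(-33/2) = 396)
88991/o(H) = 88991/396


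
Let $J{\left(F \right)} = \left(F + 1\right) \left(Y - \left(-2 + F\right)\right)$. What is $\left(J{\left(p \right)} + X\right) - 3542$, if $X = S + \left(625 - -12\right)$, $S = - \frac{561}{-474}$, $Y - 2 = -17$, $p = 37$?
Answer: $- \frac{759003}{158} \approx -4803.8$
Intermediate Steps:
$Y = -15$ ($Y = 2 - 17 = -15$)
$S = \frac{187}{158}$ ($S = \left(-561\right) \left(- \frac{1}{474}\right) = \frac{187}{158} \approx 1.1835$)
$J{\left(F \right)} = \left(1 + F\right) \left(-13 - F\right)$ ($J{\left(F \right)} = \left(F + 1\right) \left(-15 - \left(-2 + F\right)\right) = \left(1 + F\right) \left(-13 - F\right)$)
$X = \frac{100833}{158}$ ($X = \frac{187}{158} + \left(625 - -12\right) = \frac{187}{158} + \left(625 + 12\right) = \frac{187}{158} + 637 = \frac{100833}{158} \approx 638.18$)
$\left(J{\left(p \right)} + X\right) - 3542 = \left(\left(-13 - 37^{2} - 518\right) + \frac{100833}{158}\right) - 3542 = \left(\left(-13 - 1369 - 518\right) + \frac{100833}{158}\right) - 3542 = \left(-1900 + \frac{100833}{158}\right) - 3542 = - \frac{199367}{158} - 3542 = - \frac{759003}{158}$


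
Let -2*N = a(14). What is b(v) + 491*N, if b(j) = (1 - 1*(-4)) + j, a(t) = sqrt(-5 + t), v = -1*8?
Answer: -1479/2 ≈ -739.50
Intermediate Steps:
v = -8
N = -3/2 (N = -sqrt(-5 + 14)/2 = -sqrt(9)/2 = -1/2*3 = -3/2 ≈ -1.5000)
b(j) = 5 + j (b(j) = (1 + 4) + j = 5 + j)
b(v) + 491*N = (5 - 8) + 491*(-3/2) = -3 - 1473/2 = -1479/2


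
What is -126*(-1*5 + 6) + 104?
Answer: -22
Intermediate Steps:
-126*(-1*5 + 6) + 104 = -126*(-5 + 6) + 104 = -126*1 + 104 = -126 + 104 = -22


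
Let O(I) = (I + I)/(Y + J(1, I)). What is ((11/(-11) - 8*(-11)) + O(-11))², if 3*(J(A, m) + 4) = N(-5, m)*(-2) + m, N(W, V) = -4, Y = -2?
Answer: 398161/49 ≈ 8125.7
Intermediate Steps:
J(A, m) = -4/3 + m/3 (J(A, m) = -4 + (-4*(-2) + m)/3 = -4 + (8 + m)/3 = -4 + (8/3 + m/3) = -4/3 + m/3)
O(I) = 2*I/(-10/3 + I/3) (O(I) = (I + I)/(-2 + (-4/3 + I/3)) = (2*I)/(-10/3 + I/3) = 2*I/(-10/3 + I/3))
((11/(-11) - 8*(-11)) + O(-11))² = ((11/(-11) - 8*(-11)) + 6*(-11)/(-10 - 11))² = ((11*(-1/11) + 88) + 6*(-11)/(-21))² = ((-1 + 88) + 6*(-11)*(-1/21))² = (87 + 22/7)² = (631/7)² = 398161/49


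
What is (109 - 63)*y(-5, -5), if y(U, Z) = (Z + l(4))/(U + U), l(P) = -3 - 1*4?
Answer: 276/5 ≈ 55.200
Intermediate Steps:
l(P) = -7 (l(P) = -3 - 4 = -7)
y(U, Z) = (-7 + Z)/(2*U) (y(U, Z) = (Z - 7)/(U + U) = (-7 + Z)/((2*U)) = (-7 + Z)*(1/(2*U)) = (-7 + Z)/(2*U))
(109 - 63)*y(-5, -5) = (109 - 63)*((½)*(-7 - 5)/(-5)) = 46*((½)*(-⅕)*(-12)) = 46*(6/5) = 276/5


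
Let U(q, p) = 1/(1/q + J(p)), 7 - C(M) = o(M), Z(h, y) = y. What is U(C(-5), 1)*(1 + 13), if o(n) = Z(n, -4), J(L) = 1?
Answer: 77/6 ≈ 12.833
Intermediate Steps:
o(n) = -4
C(M) = 11 (C(M) = 7 - 1*(-4) = 7 + 4 = 11)
U(q, p) = 1/(1 + 1/q) (U(q, p) = 1/(1/q + 1) = 1/(1 + 1/q))
U(C(-5), 1)*(1 + 13) = (11/(1 + 11))*(1 + 13) = (11/12)*14 = 77/6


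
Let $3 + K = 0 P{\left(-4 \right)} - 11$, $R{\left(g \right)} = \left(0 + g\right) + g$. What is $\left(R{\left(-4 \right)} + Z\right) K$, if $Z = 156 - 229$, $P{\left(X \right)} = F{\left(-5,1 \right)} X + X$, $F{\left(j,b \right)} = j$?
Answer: $1134$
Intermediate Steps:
$R{\left(g \right)} = 2 g$ ($R{\left(g \right)} = g + g = 2 g$)
$P{\left(X \right)} = - 4 X$ ($P{\left(X \right)} = - 5 X + X = - 4 X$)
$Z = -73$
$K = -14$ ($K = -3 - \left(11 + 0 \left(\left(-4\right) \left(-4\right)\right)\right) = -3 + \left(0 \cdot 16 - 11\right) = -3 + \left(0 - 11\right) = -3 - 11 = -14$)
$\left(R{\left(-4 \right)} + Z\right) K = \left(2 \left(-4\right) - 73\right) \left(-14\right) = \left(-8 - 73\right) \left(-14\right) = \left(-81\right) \left(-14\right) = 1134$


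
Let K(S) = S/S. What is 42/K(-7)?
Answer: 42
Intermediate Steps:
K(S) = 1
42/K(-7) = 42/1 = 42*1 = 42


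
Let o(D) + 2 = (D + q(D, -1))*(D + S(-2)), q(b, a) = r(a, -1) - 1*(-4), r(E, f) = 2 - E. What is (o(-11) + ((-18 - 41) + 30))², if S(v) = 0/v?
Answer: 169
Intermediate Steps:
S(v) = 0
q(b, a) = 6 - a (q(b, a) = (2 - a) - 1*(-4) = (2 - a) + 4 = 6 - a)
o(D) = -2 + D*(7 + D) (o(D) = -2 + (D + (6 - 1*(-1)))*(D + 0) = -2 + (D + (6 + 1))*D = -2 + (D + 7)*D = -2 + (7 + D)*D = -2 + D*(7 + D))
(o(-11) + ((-18 - 41) + 30))² = ((-2 + (-11)² + 7*(-11)) + ((-18 - 41) + 30))² = ((-2 + 121 - 77) + (-59 + 30))² = (42 - 29)² = 13² = 169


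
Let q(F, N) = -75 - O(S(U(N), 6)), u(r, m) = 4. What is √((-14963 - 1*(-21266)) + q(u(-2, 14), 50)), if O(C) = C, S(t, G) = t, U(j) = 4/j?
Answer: √155698/5 ≈ 78.917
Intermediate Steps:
q(F, N) = -75 - 4/N
√((-14963 - 1*(-21266)) + q(u(-2, 14), 50)) = √((-14963 - 1*(-21266)) + (-75 - 4/50)) = √((-14963 + 21266) + (-75 - 4*1/50)) = √(6303 + (-75 - 2/25)) = √(6303 - 1877/25) = √(155698/25) = √155698/5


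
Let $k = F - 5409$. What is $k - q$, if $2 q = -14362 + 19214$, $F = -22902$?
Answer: $-30737$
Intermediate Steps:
$q = 2426$ ($q = \frac{-14362 + 19214}{2} = \frac{1}{2} \cdot 4852 = 2426$)
$k = -28311$ ($k = -22902 - 5409 = -28311$)
$k - q = -28311 - 2426 = -30737$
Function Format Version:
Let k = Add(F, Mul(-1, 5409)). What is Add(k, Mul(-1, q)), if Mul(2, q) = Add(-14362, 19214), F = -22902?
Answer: -30737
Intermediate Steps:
q = 2426 (q = Mul(Rational(1, 2), Add(-14362, 19214)) = Mul(Rational(1, 2), 4852) = 2426)
k = -28311 (k = Add(-22902, Mul(-1, 5409)) = Add(-22902, -5409) = -28311)
Add(k, Mul(-1, q)) = Add(-28311, Mul(-1, 2426)) = Add(-28311, -2426) = -30737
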